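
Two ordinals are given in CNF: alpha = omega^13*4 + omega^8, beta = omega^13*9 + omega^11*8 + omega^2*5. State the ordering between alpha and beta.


Compare term by term from highest exponent:
alpha = omega^13*4 + omega^8
beta = omega^13*9 + omega^11*8 + omega^2*5
Term 1: alpha has omega^13*4, beta has omega^13*9
Term 2: alpha has omega^8*1, beta has omega^11*8
Term 3: alpha has omega^0*0, beta has omega^2*5
Result: alpha < beta

alpha < beta


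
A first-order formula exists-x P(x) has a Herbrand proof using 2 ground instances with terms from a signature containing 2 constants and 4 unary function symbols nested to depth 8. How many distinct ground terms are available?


Herbrand terms by depth:
Depth 0: 2 constants
Depth 1: 8 new terms (running total: 10)
Depth 2: 32 new terms (running total: 42)
Depth 3: 128 new terms (running total: 170)
Depth 4: 512 new terms (running total: 682)
Depth 5: 2048 new terms (running total: 2730)
Depth 6: 8192 new terms (running total: 10922)
Depth 7: 32768 new terms (running total: 43690)
Depth 8: 131072 new terms (running total: 174762)
Total distinct ground terms = 174762

174762


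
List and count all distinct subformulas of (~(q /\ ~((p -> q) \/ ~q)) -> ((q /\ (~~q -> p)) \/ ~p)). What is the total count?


Formula: (~(q /\ ~((p -> q) \/ ~q)) -> ((q /\ (~~q -> p)) \/ ~p))
Subformulas found:
  1. q
  2. p
  3. ~p
  4. ~q
  5. ~~q
  6. (p -> q)
  7. (~~q -> p)
  8. ((p -> q) \/ ~q)
  9. ~((p -> q) \/ ~q)
  10. (q /\ (~~q -> p))
  11. (q /\ ~((p -> q) \/ ~q))
  12. ((q /\ (~~q -> p)) \/ ~p)
  13. ~(q /\ ~((p -> q) \/ ~q))
  14. (~(q /\ ~((p -> q) \/ ~q)) -> ((q /\ (~~q -> p)) \/ ~p))
Total distinct subformulas = 14

14


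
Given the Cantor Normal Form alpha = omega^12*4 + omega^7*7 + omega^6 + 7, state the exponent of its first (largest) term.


CNF: omega^12*4 + omega^7*7 + omega^6 + 7
The leading term is omega^12*4, which has exponent 12.

12


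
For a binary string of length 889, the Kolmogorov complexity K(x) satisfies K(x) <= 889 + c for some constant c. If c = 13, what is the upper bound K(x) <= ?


K(x) <= |x| + c = 889 + 13 = 902

902


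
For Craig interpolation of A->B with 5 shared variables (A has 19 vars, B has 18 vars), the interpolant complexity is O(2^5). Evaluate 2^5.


Shared atoms = 5
Craig interpolant size bound = 2^5
= 32

32


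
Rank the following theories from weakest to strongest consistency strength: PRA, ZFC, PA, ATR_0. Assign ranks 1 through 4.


Ordering by consistency strength:
1. PRA
2. PA
3. ATR_0
4. ZFC


PRA=1, ZFC=4, PA=2, ATR_0=3


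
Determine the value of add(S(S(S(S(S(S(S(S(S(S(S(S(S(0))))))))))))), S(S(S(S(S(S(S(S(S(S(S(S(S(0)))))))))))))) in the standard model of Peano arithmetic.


add(S^13(0), S^13(0)):
S^13(0) = 13
S^13(0) = 13
13 + 13 = 26

26


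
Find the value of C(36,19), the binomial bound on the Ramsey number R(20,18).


R(20,18) <= C(20+18-2, 20-1) = C(36, 19)
C(36, 19) = 36! / (19! * 17!)
= 8597496600

8597496600


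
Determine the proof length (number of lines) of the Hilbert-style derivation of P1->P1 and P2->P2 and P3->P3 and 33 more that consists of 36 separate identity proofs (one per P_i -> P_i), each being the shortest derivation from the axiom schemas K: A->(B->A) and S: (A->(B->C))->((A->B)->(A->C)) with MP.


The shortest proof of A->A from K and S in the Hilbert calculus has exactly 5 lines:
(1) K instance A->((A->A)->A), (2) S instance, (3) MP on 1,2, (4) K instance A->(A->A), (5) MP on 3,4.
For 36 independent identities: 36 * 5 = 180 lines total.

180


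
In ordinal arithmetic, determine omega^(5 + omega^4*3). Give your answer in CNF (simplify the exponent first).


omega^(5 + omega^4*3):
In ordinal addition a term is absorbed by a following term of strictly larger exponent: 0 < 4, so 5 + omega^4*3 = omega^4*3.
omega raised to a CNF ordinal is a single CNF term: Result = omega^(omega^4*3)

omega^(omega^4*3)


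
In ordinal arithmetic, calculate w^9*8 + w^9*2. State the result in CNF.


Ordinal addition w^9*8 + w^9*2:
Both terms have the same exponent 9.
w^e*c + w^e*d = w^e*(c+d).
Result = w^9*(8+2) = w^9*10

w^9*10


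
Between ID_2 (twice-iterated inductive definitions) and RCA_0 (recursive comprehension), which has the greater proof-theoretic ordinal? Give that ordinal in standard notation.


Proof-theoretic ordinal of ID_2 (twice-iterated inductive definitions): psi_0(epsilon_{Omega_2+1})
Proof-theoretic ordinal of RCA_0 (recursive comprehension): omega^omega
Comparing: omega^omega < psi_0(epsilon_{Omega_2+1}).
The larger ordinal is psi_0(epsilon_{Omega_2+1}) (from ID_2 (twice-iterated inductive definitions)).

psi_0(epsilon_{Omega_2+1})


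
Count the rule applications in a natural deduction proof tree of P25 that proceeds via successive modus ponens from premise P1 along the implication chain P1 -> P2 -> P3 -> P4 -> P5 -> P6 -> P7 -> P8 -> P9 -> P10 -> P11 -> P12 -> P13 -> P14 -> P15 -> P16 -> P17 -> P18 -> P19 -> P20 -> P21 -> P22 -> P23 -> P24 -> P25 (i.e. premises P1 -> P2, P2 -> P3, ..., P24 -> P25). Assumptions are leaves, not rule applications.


We have a chain: P1 -> P2 -> P3 -> P4 -> P5 -> P6 -> P7 -> P8 -> P9 -> P10 -> P11 -> P12 -> P13 -> P14 -> P15 -> P16 -> P17 -> P18 -> P19 -> P20 -> P21 -> P22 -> P23 -> P24 -> P25.
Each modus ponens application produces the next variable.
The chain has 25 propositions, so 25-1 = 24 modus ponens steps.
Total inference nodes = 24

24


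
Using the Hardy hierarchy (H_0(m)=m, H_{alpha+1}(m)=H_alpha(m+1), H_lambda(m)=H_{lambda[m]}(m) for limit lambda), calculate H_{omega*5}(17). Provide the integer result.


H_{omega*5}(17):
For the Hardy hierarchy, H_{omega*k}(n) = 2^k * n.
2^5 = 32.
32 * 17 = 544

544


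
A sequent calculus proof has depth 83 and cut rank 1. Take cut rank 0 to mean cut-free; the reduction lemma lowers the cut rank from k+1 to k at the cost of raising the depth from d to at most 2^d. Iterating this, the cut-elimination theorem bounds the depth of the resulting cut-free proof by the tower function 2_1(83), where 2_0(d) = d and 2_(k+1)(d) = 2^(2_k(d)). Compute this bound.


Each rank reduction sends depth d to at most 2^d; cut rank r needs r reductions.
2_0(83) = 83
2_1(83) = 2^83 = 9671406556917033397649408
Cut-free depth bound = 9671406556917033397649408

9671406556917033397649408


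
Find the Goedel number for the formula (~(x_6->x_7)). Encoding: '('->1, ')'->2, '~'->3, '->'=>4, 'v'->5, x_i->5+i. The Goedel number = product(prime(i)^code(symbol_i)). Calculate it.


Formula: (~(x_6->x_7))
Symbol codes: [1, 3, 1, 11, 4, 12, 2, 2]
Primes: [2, 3, 5, 7, 11, 13, 17, 19]
p_1^1 = 2^1 = 2
p_2^3 = 3^3 = 27
p_3^1 = 5^1 = 5
p_4^11 = 7^11 = 1977326743
p_5^4 = 11^4 = 14641
p_6^12 = 13^12 = 23298085122481
p_7^2 = 17^2 = 289
p_8^2 = 19^2 = 361
Product = 18999326990387880416089010713001490

18999326990387880416089010713001490


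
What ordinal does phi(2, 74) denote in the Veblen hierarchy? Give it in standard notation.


phi(2, 74):
phi(2, beta) = zeta_beta (the beta-th zeta number, fixed point of epsilon).
phi(2, 74) = zeta_74

zeta_74


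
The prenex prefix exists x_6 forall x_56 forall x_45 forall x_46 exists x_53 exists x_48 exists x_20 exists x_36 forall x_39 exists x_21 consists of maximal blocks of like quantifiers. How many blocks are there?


Alternations = 4.
Blocks = alternations + 1 = 5

5


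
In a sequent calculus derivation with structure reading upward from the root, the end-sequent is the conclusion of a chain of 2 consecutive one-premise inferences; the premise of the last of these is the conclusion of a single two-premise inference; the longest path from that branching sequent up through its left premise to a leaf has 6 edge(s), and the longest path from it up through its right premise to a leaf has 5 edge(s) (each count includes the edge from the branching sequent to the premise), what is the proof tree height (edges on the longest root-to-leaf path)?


Longest path through the left premise: 6 edges (measured from the branching sequent)
Longest path through the right premise: 5 edges
Height of the subtree rooted at the branching sequent: max(6, 5) = 6
The branching sequent sits 2 edges above the root (the chain of one-premise inferences), so height = 6 + 2 = 8

8


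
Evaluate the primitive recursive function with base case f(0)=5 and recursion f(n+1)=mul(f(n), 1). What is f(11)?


f(0) = 5
f(1) = mul(f(0), 1) = mul(5, 1) = 5
f(2) = mul(f(1), 1) = mul(5, 1) = 5
f(3) = mul(f(2), 1) = mul(5, 1) = 5
f(4) = mul(f(3), 1) = mul(5, 1) = 5
f(5) = mul(f(4), 1) = mul(5, 1) = 5
f(6) = mul(f(5), 1) = mul(5, 1) = 5
f(7) = mul(f(6), 1) = mul(5, 1) = 5
f(8) = mul(f(7), 1) = mul(5, 1) = 5
f(9) = mul(f(8), 1) = mul(5, 1) = 5
f(10) = mul(f(9), 1) = mul(5, 1) = 5
f(11) = mul(f(10), 1) = mul(5, 1) = 5


5


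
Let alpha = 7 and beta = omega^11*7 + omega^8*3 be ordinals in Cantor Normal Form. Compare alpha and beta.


Compare term by term from highest exponent:
alpha = 7
beta = omega^11*7 + omega^8*3
Term 1: alpha has omega^0*7, beta has omega^11*7
Term 2: alpha has omega^0*0, beta has omega^8*3
Result: alpha < beta

alpha < beta


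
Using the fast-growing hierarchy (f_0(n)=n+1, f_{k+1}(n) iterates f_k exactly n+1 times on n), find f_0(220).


f_0(220) = 220 + 1 = 221

221


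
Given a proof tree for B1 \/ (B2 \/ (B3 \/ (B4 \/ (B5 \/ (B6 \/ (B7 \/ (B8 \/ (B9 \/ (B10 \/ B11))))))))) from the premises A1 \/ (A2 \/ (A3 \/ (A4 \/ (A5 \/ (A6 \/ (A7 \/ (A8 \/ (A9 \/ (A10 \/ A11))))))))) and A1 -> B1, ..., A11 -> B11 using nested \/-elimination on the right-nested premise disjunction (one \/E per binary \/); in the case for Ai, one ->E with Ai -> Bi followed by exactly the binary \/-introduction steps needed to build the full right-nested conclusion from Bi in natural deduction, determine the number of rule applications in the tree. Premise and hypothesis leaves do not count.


Constructive dilemma with 11 branches, all disjunctions right-nested:
- \/E: the premise has 10 binary \/, each eliminated once: 10 nodes.
- ->E: one per case (Ai with Ai -> Bi gives Bi): 11 nodes.
- \/I: in case i < n, Bi needs 1 step to form Bi \/ (B(i+1) \/ ...) and then i-1 steps to prepend B(i-1), ..., B1, i.e. i steps; in case i = n, B11 needs 10 prepend steps.
  \/I total = (1 + 2 + ... + 10) + 10 = 55 + 10 = 65 nodes.
Total = 10 + 11 + 65 = 86

86


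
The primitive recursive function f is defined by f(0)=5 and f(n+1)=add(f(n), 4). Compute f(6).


f(0) = 5
f(1) = add(f(0), 4) = add(5, 4) = 9
f(2) = add(f(1), 4) = add(9, 4) = 13
f(3) = add(f(2), 4) = add(13, 4) = 17
f(4) = add(f(3), 4) = add(17, 4) = 21
f(5) = add(f(4), 4) = add(21, 4) = 25
f(6) = add(f(5), 4) = add(25, 4) = 29


29


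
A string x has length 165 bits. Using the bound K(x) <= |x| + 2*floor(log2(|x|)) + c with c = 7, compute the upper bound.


floor(log2(165)) = 7
2 * 7 = 14
K(x) <= 165 + 14 + 7 = 186

186


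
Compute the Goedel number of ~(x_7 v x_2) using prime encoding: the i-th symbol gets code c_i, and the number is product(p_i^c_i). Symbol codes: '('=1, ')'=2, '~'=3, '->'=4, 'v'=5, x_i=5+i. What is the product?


Formula: ~(x_7 v x_2)
Symbol codes: [3, 1, 12, 5, 7, 2]
Primes: [2, 3, 5, 7, 11, 13]
p_1^3 = 2^3 = 8
p_2^1 = 3^1 = 3
p_3^12 = 5^12 = 244140625
p_4^5 = 7^5 = 16807
p_5^7 = 11^7 = 19487171
p_6^2 = 13^2 = 169
Product = 324322436873982421875000

324322436873982421875000


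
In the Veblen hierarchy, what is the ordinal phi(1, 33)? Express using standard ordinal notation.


phi(1, 33):
phi(1, beta) = epsilon_beta (the beta-th epsilon number).
phi(1, 33) = epsilon_33

epsilon_33


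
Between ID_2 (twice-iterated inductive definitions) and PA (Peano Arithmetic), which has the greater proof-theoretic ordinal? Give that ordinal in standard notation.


Proof-theoretic ordinal of ID_2 (twice-iterated inductive definitions): psi_0(epsilon_{Omega_2+1})
Proof-theoretic ordinal of PA (Peano Arithmetic): epsilon_0
Comparing: epsilon_0 < psi_0(epsilon_{Omega_2+1}).
The larger ordinal is psi_0(epsilon_{Omega_2+1}) (from ID_2 (twice-iterated inductive definitions)).

psi_0(epsilon_{Omega_2+1})


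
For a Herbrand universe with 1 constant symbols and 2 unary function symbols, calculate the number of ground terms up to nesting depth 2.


Herbrand terms by depth:
Depth 0: 1 constants
Depth 1: 2 new terms (running total: 3)
Depth 2: 4 new terms (running total: 7)
Total distinct ground terms = 7

7


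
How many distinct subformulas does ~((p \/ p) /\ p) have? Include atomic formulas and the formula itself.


Formula: ~((p \/ p) /\ p)
Subformulas found:
  1. p
  2. (p \/ p)
  3. ((p \/ p) /\ p)
  4. ~((p \/ p) /\ p)
Total distinct subformulas = 4

4


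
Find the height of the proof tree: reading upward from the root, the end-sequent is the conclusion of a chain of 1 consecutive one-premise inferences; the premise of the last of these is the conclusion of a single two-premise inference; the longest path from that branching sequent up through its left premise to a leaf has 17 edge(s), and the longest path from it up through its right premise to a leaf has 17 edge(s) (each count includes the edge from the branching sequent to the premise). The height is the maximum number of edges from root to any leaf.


Longest path through the left premise: 17 edges (measured from the branching sequent)
Longest path through the right premise: 17 edges
Height of the subtree rooted at the branching sequent: max(17, 17) = 17
The branching sequent sits 1 edges above the root (the chain of one-premise inferences), so height = 17 + 1 = 18

18


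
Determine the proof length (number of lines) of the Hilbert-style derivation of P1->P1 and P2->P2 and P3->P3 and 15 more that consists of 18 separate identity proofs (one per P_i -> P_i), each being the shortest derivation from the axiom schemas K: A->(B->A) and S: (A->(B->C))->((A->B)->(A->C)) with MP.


The shortest proof of A->A from K and S in the Hilbert calculus has exactly 5 lines:
(1) K instance A->((A->A)->A), (2) S instance, (3) MP on 1,2, (4) K instance A->(A->A), (5) MP on 3,4.
For 18 independent identities: 18 * 5 = 90 lines total.

90


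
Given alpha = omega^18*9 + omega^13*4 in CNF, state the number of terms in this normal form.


CNF: omega^18*9 + omega^13*4
Count the summands separated by '+':
  term 1: omega^18*9
  term 2: omega^13*4
Total terms = 2

2


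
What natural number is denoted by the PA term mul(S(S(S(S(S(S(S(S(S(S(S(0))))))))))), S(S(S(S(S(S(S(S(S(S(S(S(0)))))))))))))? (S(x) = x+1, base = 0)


mul(S^11(0), S^12(0)):
S^11(0) = 11
S^12(0) = 12
11 * 12 = 132

132


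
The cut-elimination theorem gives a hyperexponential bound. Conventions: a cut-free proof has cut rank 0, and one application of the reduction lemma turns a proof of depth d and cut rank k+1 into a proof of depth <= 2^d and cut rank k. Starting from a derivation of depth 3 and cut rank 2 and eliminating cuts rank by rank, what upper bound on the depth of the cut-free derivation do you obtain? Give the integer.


Each rank reduction sends depth d to at most 2^d; cut rank r needs r reductions.
2_0(3) = 3
2_1(3) = 2^3 = 8
2_2(3) = 2^8 = 256
Cut-free depth bound = 256

256


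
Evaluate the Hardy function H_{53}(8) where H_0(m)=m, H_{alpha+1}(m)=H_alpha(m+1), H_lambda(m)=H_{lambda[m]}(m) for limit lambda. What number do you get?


H_53(8):
For finite ordinals k, H_k(n) = n + k (each successor step adds 1).
H_53(8) = 8 + 53 = 61

61


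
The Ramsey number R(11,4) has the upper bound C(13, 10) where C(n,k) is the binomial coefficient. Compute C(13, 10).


R(11,4) <= C(11+4-2, 11-1) = C(13, 10)
C(13, 10) = 13! / (10! * 3!)
= 286

286


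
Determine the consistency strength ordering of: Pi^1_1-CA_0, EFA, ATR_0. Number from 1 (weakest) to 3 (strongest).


Ordering by consistency strength:
1. EFA
2. ATR_0
3. Pi^1_1-CA_0


Pi^1_1-CA_0=3, EFA=1, ATR_0=2


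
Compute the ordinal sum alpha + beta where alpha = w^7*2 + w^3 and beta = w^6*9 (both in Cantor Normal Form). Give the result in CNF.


Ordinal addition (w^7*2 + w^3) + w^6*9:
alpha's leading term has exponent 7 > beta's exponent 6, so it survives.
alpha's tail term has exponent 3 < beta's exponent 6, so it is absorbed by beta.
In ordinal addition, any term followed by a strictly larger-exponent term is absorbed.
Result = w^7*2 + w^6*9

w^7*2 + w^6*9


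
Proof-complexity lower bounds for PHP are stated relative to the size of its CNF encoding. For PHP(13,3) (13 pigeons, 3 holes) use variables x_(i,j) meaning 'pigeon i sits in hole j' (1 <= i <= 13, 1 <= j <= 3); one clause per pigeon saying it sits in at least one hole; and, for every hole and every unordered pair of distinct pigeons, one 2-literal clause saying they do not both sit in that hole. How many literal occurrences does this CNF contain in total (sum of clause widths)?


PHP(13,3): 13 pigeons, 3 holes, 13*3 = 39 variables.
- pigeon clauses: one per pigeon -> 13 clauses of width 3 -> 39 literals
- hole clauses: 3 holes * C(13,2) = 3 * 78 -> 234 clauses of width 2 -> 468 literals
Total literal occurrences = 39 + 468 = 507

507


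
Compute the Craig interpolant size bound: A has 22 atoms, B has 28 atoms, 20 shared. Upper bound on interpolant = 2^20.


Shared atoms = 20
Craig interpolant size bound = 2^20
= 1048576

1048576


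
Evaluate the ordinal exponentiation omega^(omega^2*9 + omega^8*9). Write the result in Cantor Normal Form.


omega^(omega^2*9 + omega^8*9):
In ordinal addition a term is absorbed by a following term of strictly larger exponent: 2 < 8, so omega^2*9 + omega^8*9 = omega^8*9.
omega raised to a CNF ordinal is a single CNF term: Result = omega^(omega^8*9)

omega^(omega^8*9)


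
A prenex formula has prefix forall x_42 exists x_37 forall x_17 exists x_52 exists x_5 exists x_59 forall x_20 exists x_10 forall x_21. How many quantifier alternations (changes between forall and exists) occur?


Walk the prefix and count type changes:
  position 1: forall -> exists <-- alternation
  position 2: exists -> forall <-- alternation
  position 3: forall -> exists <-- alternation
  position 4: exists -> exists
  position 5: exists -> exists
  position 6: exists -> forall <-- alternation
  position 7: forall -> exists <-- alternation
  position 8: exists -> forall <-- alternation
Total alternations = 6

6


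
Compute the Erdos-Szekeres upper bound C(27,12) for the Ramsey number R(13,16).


R(13,16) <= C(13+16-2, 13-1) = C(27, 12)
C(27, 12) = 27! / (12! * 15!)
= 17383860

17383860


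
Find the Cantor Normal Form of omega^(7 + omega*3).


omega^(7 + omega*3):
In ordinal addition a term is absorbed by a following term of strictly larger exponent: 0 < 1, so 7 + omega*3 = omega*3.
omega raised to a CNF ordinal is a single CNF term: Result = omega^(omega*3)

omega^(omega*3)


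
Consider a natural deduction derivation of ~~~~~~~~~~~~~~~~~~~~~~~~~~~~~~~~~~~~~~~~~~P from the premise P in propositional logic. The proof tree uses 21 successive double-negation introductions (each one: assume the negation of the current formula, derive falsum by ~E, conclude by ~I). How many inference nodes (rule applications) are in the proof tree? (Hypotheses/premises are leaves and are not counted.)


Each double-negation introduction (from C infer ~~C) uses 2 inference nodes: one ~E (C and ~C give falsum) and one ~I (discharge ~C).
21 double negations = 21 * 2 = 42 inference nodes.

42


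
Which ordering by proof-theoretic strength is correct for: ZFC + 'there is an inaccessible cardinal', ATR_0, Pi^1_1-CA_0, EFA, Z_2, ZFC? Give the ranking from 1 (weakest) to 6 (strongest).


Ordering by consistency strength:
1. EFA
2. ATR_0
3. Pi^1_1-CA_0
4. Z_2
5. ZFC
6. ZFC + 'there is an inaccessible cardinal'


ZFC + 'there is an inaccessible cardinal'=6, ATR_0=2, Pi^1_1-CA_0=3, EFA=1, Z_2=4, ZFC=5


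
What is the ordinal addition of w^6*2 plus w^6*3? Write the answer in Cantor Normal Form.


Ordinal addition w^6*2 + w^6*3:
Both terms have the same exponent 6.
w^e*c + w^e*d = w^e*(c+d).
Result = w^6*(2+3) = w^6*5

w^6*5


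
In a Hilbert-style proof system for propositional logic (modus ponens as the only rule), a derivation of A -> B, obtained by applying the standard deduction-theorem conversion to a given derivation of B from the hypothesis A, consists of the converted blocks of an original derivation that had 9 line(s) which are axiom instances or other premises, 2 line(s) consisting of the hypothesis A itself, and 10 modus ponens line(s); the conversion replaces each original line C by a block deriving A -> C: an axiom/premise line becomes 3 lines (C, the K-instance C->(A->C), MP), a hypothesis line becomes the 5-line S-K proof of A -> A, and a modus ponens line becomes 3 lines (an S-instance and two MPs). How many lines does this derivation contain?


Deduction-theorem conversion, block by block:
- 9 axiom/premise lines -> 3 lines each = 27
- 2 hypothesis lines -> 5 lines each (identity proof A->A) = 10
- 10 MP lines -> 3 lines each (S-instance, MP, MP) = 30
Total = 27 + 10 + 30 = 67 lines.

67


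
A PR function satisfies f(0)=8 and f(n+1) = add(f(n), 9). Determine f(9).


f(0) = 8
f(1) = add(f(0), 9) = add(8, 9) = 17
f(2) = add(f(1), 9) = add(17, 9) = 26
f(3) = add(f(2), 9) = add(26, 9) = 35
f(4) = add(f(3), 9) = add(35, 9) = 44
f(5) = add(f(4), 9) = add(44, 9) = 53
f(6) = add(f(5), 9) = add(53, 9) = 62
f(7) = add(f(6), 9) = add(62, 9) = 71
f(8) = add(f(7), 9) = add(71, 9) = 80
f(9) = add(f(8), 9) = add(80, 9) = 89


89


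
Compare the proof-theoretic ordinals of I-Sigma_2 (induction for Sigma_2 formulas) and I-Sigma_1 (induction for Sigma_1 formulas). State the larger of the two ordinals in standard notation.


Proof-theoretic ordinal of I-Sigma_2 (induction for Sigma_2 formulas): omega^(omega^omega)
Proof-theoretic ordinal of I-Sigma_1 (induction for Sigma_1 formulas): omega^omega
Comparing: omega^omega < omega^(omega^omega).
The larger ordinal is omega^(omega^omega) (from I-Sigma_2 (induction for Sigma_2 formulas)).

omega^(omega^omega)


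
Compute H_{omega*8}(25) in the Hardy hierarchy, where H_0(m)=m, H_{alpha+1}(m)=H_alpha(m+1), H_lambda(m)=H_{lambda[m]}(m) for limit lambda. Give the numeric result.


H_{omega*8}(25):
For the Hardy hierarchy, H_{omega*k}(n) = 2^k * n.
2^8 = 256.
256 * 25 = 6400

6400


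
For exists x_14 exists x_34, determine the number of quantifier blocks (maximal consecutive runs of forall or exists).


Alternations = 0.
Blocks = alternations + 1 = 1

1


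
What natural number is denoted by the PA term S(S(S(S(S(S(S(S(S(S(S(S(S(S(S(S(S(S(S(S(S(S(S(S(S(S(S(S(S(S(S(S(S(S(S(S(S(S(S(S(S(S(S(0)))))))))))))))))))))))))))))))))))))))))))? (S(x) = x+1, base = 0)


Counting successors applied to 0:
43 applications of S to 0 = 43

43


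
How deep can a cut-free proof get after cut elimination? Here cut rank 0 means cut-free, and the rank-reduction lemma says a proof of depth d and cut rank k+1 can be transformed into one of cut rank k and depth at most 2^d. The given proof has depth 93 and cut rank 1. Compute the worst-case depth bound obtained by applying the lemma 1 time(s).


Each rank reduction sends depth d to at most 2^d; cut rank r needs r reductions.
2_0(93) = 93
2_1(93) = 2^93 = 9903520314283042199192993792
Cut-free depth bound = 9903520314283042199192993792

9903520314283042199192993792


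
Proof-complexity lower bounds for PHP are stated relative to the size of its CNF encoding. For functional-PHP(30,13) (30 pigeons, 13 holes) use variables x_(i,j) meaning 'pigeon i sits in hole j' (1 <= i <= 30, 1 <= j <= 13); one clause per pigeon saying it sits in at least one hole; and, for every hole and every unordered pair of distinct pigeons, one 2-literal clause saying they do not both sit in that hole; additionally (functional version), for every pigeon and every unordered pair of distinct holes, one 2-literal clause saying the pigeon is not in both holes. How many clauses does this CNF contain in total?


functional-PHP(30,13): 30 pigeons, 13 holes, 30*13 = 390 variables.
- pigeon clauses: one per pigeon -> 30 clauses
- hole clauses: 13 holes * C(30,2) = 13 * 435 -> 5655 clauses
- functional clauses: 30 pigeons * C(13,2) = 30 * 78 -> 2340 clauses
Total clauses = 30 + 5655 + 2340 = 8025

8025


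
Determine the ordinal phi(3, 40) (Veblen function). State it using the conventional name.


phi(3, 40):
phi(3, beta) = eta_beta (the beta-th eta number, fixed point of zeta).
phi(3, 40) = eta_40

eta_40


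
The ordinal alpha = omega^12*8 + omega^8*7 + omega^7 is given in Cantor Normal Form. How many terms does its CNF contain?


CNF: omega^12*8 + omega^8*7 + omega^7
Count the summands separated by '+':
  term 1: omega^12*8
  term 2: omega^8*7
  term 3: omega^7
Total terms = 3

3


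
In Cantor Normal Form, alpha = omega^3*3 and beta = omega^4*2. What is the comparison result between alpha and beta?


Compare term by term from highest exponent:
alpha = omega^3*3
beta = omega^4*2
Term 1: alpha has omega^3*3, beta has omega^4*2
Result: alpha < beta

alpha < beta


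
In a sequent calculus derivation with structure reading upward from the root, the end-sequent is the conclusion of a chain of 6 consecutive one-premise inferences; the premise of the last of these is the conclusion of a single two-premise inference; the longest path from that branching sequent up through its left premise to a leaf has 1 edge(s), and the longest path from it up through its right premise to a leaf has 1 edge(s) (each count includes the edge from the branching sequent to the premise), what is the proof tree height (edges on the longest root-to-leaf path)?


Longest path through the left premise: 1 edges (measured from the branching sequent)
Longest path through the right premise: 1 edges
Height of the subtree rooted at the branching sequent: max(1, 1) = 1
The branching sequent sits 6 edges above the root (the chain of one-premise inferences), so height = 1 + 6 = 7

7


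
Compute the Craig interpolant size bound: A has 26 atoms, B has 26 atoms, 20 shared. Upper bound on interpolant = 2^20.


Shared atoms = 20
Craig interpolant size bound = 2^20
= 1048576

1048576


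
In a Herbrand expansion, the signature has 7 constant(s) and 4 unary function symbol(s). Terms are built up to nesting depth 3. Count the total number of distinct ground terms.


Herbrand terms by depth:
Depth 0: 7 constants
Depth 1: 28 new terms (running total: 35)
Depth 2: 112 new terms (running total: 147)
Depth 3: 448 new terms (running total: 595)
Total distinct ground terms = 595

595


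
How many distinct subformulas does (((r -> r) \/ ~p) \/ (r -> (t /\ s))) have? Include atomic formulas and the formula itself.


Formula: (((r -> r) \/ ~p) \/ (r -> (t /\ s)))
Subformulas found:
  1. s
  2. r
  3. t
  4. p
  5. ~p
  6. (r -> r)
  7. (t /\ s)
  8. (r -> (t /\ s))
  9. ((r -> r) \/ ~p)
  10. (((r -> r) \/ ~p) \/ (r -> (t /\ s)))
Total distinct subformulas = 10

10


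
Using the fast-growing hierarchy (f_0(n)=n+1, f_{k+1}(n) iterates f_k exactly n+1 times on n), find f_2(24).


f_2(24) = f_1^25(24)
f_1(m) = 2m + 1.
Iterating: f_1^k(n) = 2^k*(n+1) - 1.
f_2(24) = 2^25*(24+1) - 1 = 33554432*25 - 1 = 838860799

838860799


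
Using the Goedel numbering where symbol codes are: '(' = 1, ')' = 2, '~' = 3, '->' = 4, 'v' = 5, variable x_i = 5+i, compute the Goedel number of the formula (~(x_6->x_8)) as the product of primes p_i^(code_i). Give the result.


Formula: (~(x_6->x_8))
Symbol codes: [1, 3, 1, 11, 4, 13, 2, 2]
Primes: [2, 3, 5, 7, 11, 13, 17, 19]
p_1^1 = 2^1 = 2
p_2^3 = 3^3 = 27
p_3^1 = 5^1 = 5
p_4^11 = 7^11 = 1977326743
p_5^4 = 11^4 = 14641
p_6^13 = 13^13 = 302875106592253
p_7^2 = 17^2 = 289
p_8^2 = 19^2 = 361
Product = 246991250875042445409157139269019370

246991250875042445409157139269019370


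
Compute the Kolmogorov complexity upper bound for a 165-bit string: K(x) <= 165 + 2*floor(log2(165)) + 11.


floor(log2(165)) = 7
2 * 7 = 14
K(x) <= 165 + 14 + 11 = 190

190


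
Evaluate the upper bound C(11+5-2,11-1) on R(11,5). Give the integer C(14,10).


R(11,5) <= C(11+5-2, 11-1) = C(14, 10)
C(14, 10) = 14! / (10! * 4!)
= 1001

1001


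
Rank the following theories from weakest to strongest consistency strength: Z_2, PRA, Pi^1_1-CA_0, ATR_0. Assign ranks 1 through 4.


Ordering by consistency strength:
1. PRA
2. ATR_0
3. Pi^1_1-CA_0
4. Z_2


Z_2=4, PRA=1, Pi^1_1-CA_0=3, ATR_0=2


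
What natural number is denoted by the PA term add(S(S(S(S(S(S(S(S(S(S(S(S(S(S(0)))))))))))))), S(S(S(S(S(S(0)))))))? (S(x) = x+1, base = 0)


add(S^14(0), S^6(0)):
S^14(0) = 14
S^6(0) = 6
14 + 6 = 20

20


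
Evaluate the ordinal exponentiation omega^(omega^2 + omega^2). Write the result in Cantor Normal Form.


omega^(omega^2 + omega^2):
Both terms of the exponent have the same exponent 2, so they merge: omega^2 + omega^2 = omega^2*(1+1) = omega^2*2.
omega raised to a CNF ordinal is a single CNF term: Result = omega^(omega^2*2)

omega^(omega^2*2)


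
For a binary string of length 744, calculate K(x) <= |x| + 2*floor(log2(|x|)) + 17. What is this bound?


floor(log2(744)) = 9
2 * 9 = 18
K(x) <= 744 + 18 + 17 = 779

779


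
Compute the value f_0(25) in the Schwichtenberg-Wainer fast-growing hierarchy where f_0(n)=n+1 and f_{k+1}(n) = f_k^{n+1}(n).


f_0(25) = 25 + 1 = 26

26


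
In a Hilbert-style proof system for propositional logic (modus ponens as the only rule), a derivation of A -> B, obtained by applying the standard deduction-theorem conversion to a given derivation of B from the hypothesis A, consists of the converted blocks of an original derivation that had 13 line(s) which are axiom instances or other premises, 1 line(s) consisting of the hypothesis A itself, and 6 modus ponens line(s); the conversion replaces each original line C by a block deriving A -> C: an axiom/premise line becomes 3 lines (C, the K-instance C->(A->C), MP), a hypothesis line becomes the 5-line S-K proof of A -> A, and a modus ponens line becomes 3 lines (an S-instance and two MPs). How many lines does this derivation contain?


Deduction-theorem conversion, block by block:
- 13 axiom/premise lines -> 3 lines each = 39
- 1 hypothesis lines -> 5 lines each (identity proof A->A) = 5
- 6 MP lines -> 3 lines each (S-instance, MP, MP) = 18
Total = 39 + 5 + 18 = 62 lines.

62


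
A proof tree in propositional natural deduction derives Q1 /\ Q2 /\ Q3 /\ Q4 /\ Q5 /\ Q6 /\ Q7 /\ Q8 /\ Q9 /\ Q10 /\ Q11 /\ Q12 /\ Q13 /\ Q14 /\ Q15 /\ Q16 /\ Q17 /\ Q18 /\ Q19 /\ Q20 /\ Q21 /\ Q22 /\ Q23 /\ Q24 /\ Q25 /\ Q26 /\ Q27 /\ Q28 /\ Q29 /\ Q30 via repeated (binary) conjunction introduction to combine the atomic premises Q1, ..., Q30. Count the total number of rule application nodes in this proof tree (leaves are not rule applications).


The target conjunction has 30 conjuncts, i.e. 29 binary /\ connectives.
Each conjunction-intro joins two pieces, so 30 atoms require 30-1 = 29 applications.
Total inference nodes = 29

29


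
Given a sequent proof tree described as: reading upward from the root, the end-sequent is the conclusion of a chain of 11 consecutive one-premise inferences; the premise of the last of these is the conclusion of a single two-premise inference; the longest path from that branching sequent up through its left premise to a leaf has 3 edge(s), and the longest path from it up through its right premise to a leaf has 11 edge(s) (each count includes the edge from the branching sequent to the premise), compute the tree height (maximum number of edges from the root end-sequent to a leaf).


Longest path through the left premise: 3 edges (measured from the branching sequent)
Longest path through the right premise: 11 edges
Height of the subtree rooted at the branching sequent: max(3, 11) = 11
The branching sequent sits 11 edges above the root (the chain of one-premise inferences), so height = 11 + 11 = 22

22


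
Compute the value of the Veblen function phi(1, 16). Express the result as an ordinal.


phi(1, 16):
phi(1, beta) = epsilon_beta (the beta-th epsilon number).
phi(1, 16) = epsilon_16

epsilon_16


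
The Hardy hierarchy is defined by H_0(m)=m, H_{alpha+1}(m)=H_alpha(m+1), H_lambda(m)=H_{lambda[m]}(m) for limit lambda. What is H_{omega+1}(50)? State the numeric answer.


H_{omega+1}(50):
Unwind the 1 successor steps: H_{omega+1}(50) = H_omega(50+1) = H_omega(51).
H_omega(m) = H_m(m) = m + m = 2m.
Result = 2 * 51 = 102

102


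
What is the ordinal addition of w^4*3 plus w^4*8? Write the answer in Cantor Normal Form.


Ordinal addition w^4*3 + w^4*8:
Both terms have the same exponent 4.
w^e*c + w^e*d = w^e*(c+d).
Result = w^4*(3+8) = w^4*11

w^4*11


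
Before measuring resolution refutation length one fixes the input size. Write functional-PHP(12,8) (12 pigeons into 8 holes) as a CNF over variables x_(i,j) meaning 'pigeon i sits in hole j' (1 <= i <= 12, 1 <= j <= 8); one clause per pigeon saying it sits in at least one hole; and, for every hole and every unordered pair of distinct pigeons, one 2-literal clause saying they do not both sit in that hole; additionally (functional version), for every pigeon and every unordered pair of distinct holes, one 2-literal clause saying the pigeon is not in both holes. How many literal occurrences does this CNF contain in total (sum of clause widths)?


functional-PHP(12,8): 12 pigeons, 8 holes, 12*8 = 96 variables.
- pigeon clauses: one per pigeon -> 12 clauses of width 8 -> 96 literals
- hole clauses: 8 holes * C(12,2) = 8 * 66 -> 528 clauses of width 2 -> 1056 literals
- functional clauses: 12 pigeons * C(8,2) = 12 * 28 -> 336 clauses of width 2 -> 672 literals
Total literal occurrences = 96 + 1056 + 672 = 1824

1824


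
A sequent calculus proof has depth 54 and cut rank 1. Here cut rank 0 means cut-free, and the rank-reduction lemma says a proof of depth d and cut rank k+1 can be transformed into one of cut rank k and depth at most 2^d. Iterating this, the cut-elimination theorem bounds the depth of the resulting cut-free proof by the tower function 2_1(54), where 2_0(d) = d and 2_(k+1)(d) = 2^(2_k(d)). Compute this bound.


Each rank reduction sends depth d to at most 2^d; cut rank r needs r reductions.
2_0(54) = 54
2_1(54) = 2^54 = 18014398509481984
Cut-free depth bound = 18014398509481984

18014398509481984


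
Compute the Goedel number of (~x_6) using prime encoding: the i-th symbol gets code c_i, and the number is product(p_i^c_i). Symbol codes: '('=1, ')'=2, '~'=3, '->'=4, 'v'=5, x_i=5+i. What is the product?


Formula: (~x_6)
Symbol codes: [1, 3, 11, 2]
Primes: [2, 3, 5, 7]
p_1^1 = 2^1 = 2
p_2^3 = 3^3 = 27
p_3^11 = 5^11 = 48828125
p_4^2 = 7^2 = 49
Product = 129199218750

129199218750


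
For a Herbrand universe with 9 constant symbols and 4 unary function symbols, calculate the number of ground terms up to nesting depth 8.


Herbrand terms by depth:
Depth 0: 9 constants
Depth 1: 36 new terms (running total: 45)
Depth 2: 144 new terms (running total: 189)
Depth 3: 576 new terms (running total: 765)
Depth 4: 2304 new terms (running total: 3069)
Depth 5: 9216 new terms (running total: 12285)
Depth 6: 36864 new terms (running total: 49149)
Depth 7: 147456 new terms (running total: 196605)
Depth 8: 589824 new terms (running total: 786429)
Total distinct ground terms = 786429

786429


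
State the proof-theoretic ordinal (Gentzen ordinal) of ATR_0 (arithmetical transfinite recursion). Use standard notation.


The proof-theoretic ordinal of ATR_0 (arithmetical transfinite recursion) is a standard result in ordinal analysis.
This ordinal is the supremum of order types of primitive recursive well-orderings
that the theory can prove to be well-ordered.
For ATR_0 (arithmetical transfinite recursion), the proof-theoretic ordinal is Gamma_0.

Gamma_0


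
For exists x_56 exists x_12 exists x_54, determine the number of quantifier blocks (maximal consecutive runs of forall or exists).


Alternations = 0.
Blocks = alternations + 1 = 1

1


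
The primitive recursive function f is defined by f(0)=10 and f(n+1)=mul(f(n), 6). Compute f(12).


f(0) = 10
f(1) = mul(f(0), 6) = mul(10, 6) = 60
f(2) = mul(f(1), 6) = mul(60, 6) = 360
f(3) = mul(f(2), 6) = mul(360, 6) = 2160
f(4) = mul(f(3), 6) = mul(2160, 6) = 12960
f(5) = mul(f(4), 6) = mul(12960, 6) = 77760
f(6) = mul(f(5), 6) = mul(77760, 6) = 466560
f(7) = mul(f(6), 6) = mul(466560, 6) = 2799360
f(8) = mul(f(7), 6) = mul(2799360, 6) = 16796160
f(9) = mul(f(8), 6) = mul(16796160, 6) = 100776960
f(10) = mul(f(9), 6) = mul(100776960, 6) = 604661760
f(11) = mul(f(10), 6) = mul(604661760, 6) = 3627970560
f(12) = mul(f(11), 6) = mul(3627970560, 6) = 21767823360


21767823360


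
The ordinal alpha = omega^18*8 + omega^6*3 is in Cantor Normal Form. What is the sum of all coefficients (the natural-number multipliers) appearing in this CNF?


CNF: omega^18*8 + omega^6*3
Coefficients: 8 + 3 = 11

11


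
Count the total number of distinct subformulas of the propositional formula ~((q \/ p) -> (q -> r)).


Formula: ~((q \/ p) -> (q -> r))
Subformulas found:
  1. q
  2. p
  3. r
  4. (q -> r)
  5. (q \/ p)
  6. ((q \/ p) -> (q -> r))
  7. ~((q \/ p) -> (q -> r))
Total distinct subformulas = 7

7


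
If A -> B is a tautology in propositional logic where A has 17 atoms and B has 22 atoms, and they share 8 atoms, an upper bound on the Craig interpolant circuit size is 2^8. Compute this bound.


Shared atoms = 8
Craig interpolant size bound = 2^8
= 256

256


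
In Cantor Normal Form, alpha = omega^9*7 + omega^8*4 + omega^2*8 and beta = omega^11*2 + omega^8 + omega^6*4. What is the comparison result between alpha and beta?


Compare term by term from highest exponent:
alpha = omega^9*7 + omega^8*4 + omega^2*8
beta = omega^11*2 + omega^8 + omega^6*4
Term 1: alpha has omega^9*7, beta has omega^11*2
Term 2: alpha has omega^8*4, beta has omega^8*1
Term 3: alpha has omega^2*8, beta has omega^6*4
Result: alpha < beta

alpha < beta


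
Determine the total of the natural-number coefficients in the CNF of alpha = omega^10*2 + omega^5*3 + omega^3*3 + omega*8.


CNF: omega^10*2 + omega^5*3 + omega^3*3 + omega*8
Coefficients: 2 + 3 + 3 + 8 = 16

16


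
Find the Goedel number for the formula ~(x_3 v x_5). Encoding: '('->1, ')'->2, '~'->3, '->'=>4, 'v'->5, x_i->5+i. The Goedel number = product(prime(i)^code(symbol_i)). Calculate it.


Formula: ~(x_3 v x_5)
Symbol codes: [3, 1, 8, 5, 10, 2]
Primes: [2, 3, 5, 7, 11, 13]
p_1^3 = 2^3 = 8
p_2^1 = 3^1 = 3
p_3^8 = 5^8 = 390625
p_4^5 = 7^5 = 16807
p_5^10 = 11^10 = 25937424601
p_6^2 = 13^2 = 169
Product = 690677061566832965625000

690677061566832965625000


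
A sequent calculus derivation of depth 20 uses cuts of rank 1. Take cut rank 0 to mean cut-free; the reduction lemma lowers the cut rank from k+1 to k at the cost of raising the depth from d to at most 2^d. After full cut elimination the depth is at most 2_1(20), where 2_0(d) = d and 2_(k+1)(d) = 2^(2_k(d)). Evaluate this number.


Each rank reduction sends depth d to at most 2^d; cut rank r needs r reductions.
2_0(20) = 20
2_1(20) = 2^20 = 1048576
Cut-free depth bound = 1048576

1048576


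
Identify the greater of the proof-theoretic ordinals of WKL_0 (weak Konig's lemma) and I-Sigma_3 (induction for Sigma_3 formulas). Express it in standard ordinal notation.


Proof-theoretic ordinal of WKL_0 (weak Konig's lemma): omega^omega
Proof-theoretic ordinal of I-Sigma_3 (induction for Sigma_3 formulas): omega^(omega^(omega^omega))
Comparing: omega^omega < omega^(omega^(omega^omega)).
The larger ordinal is omega^(omega^(omega^omega)) (from I-Sigma_3 (induction for Sigma_3 formulas)).

omega^(omega^(omega^omega))


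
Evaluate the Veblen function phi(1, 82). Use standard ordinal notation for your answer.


phi(1, 82):
phi(1, beta) = epsilon_beta (the beta-th epsilon number).
phi(1, 82) = epsilon_82

epsilon_82


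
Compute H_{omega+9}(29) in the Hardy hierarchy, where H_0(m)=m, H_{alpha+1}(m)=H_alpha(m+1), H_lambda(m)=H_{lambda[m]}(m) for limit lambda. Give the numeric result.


H_{omega+9}(29):
Unwind the 9 successor steps: H_{omega+9}(29) = H_omega(29+9) = H_omega(38).
H_omega(m) = H_m(m) = m + m = 2m.
Result = 2 * 38 = 76

76
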